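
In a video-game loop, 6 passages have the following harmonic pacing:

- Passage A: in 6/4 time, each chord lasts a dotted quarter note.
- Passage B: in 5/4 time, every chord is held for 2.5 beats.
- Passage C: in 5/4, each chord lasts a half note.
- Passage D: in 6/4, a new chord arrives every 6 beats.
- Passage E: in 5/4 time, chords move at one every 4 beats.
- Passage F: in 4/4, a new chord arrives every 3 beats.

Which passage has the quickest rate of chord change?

A: 6 beats/bar ÷ 1.5 beats/chord = 4 chords/bar.
B: 5 beats/bar ÷ 2.5 beats/chord = 2 chords/bar.
C: 5 beats/bar ÷ 2 beats/chord = 2.5 chords/bar.
D: 6 beats/bar ÷ 6 beats/chord = 1 chord/bar.
E: 5 beats/bar ÷ 4 beats/chord = 1.25 chords/bar.
F: 4 beats/bar ÷ 3 beats/chord = 4/3 chords/bar.
Fastest is A at 4 chords/bar.

Passage A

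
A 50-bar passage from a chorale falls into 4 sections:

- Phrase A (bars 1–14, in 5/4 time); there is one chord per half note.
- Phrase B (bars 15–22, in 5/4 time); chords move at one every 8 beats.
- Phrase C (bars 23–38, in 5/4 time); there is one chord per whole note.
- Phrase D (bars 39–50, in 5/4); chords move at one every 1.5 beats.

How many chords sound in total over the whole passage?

100 chords

A: 14 bars × 5 beats = 70 beats; 2 beats/chord → 35 chords.
B: 8 bars × 5 beats = 40 beats; 8 beats/chord → 5 chords.
C: 16 bars × 5 beats = 80 beats; 4 beats/chord → 20 chords.
D: 12 bars × 5 beats = 60 beats; 1.5 beats/chord → 40 chords.
Total: 35 + 5 + 20 + 40 = 100.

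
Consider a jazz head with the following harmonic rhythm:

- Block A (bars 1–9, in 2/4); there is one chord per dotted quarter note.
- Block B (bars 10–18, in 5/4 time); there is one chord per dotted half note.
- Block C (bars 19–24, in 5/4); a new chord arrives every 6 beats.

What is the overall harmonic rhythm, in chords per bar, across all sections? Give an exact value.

4/3 chords per bar

A: 9 × 2 = 18 beats ÷ 1.5 = 12 chords.
B: 9 × 5 = 45 beats ÷ 3 = 15 chords.
C: 6 × 5 = 30 beats ÷ 6 = 5 chords.
Overall: 32 chords over 24 bars → 32/24 = 4/3 chords per bar.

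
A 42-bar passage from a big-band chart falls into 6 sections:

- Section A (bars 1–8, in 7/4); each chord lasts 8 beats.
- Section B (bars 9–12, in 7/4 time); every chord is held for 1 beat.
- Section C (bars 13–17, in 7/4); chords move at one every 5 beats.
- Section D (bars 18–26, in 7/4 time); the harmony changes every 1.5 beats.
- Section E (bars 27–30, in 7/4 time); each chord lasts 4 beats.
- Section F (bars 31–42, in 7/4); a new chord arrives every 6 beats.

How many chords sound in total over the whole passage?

105 chords

A: 8 bars × 7 beats = 56 beats; 8 beats/chord → 7 chords.
B: 4 bars × 7 beats = 28 beats; 1 beat/chord → 28 chords.
C: 5 bars × 7 beats = 35 beats; 5 beats/chord → 7 chords.
D: 9 bars × 7 beats = 63 beats; 1.5 beats/chord → 42 chords.
E: 4 bars × 7 beats = 28 beats; 4 beats/chord → 7 chords.
F: 12 bars × 7 beats = 84 beats; 6 beats/chord → 14 chords.
Total: 7 + 28 + 7 + 42 + 7 + 14 = 105.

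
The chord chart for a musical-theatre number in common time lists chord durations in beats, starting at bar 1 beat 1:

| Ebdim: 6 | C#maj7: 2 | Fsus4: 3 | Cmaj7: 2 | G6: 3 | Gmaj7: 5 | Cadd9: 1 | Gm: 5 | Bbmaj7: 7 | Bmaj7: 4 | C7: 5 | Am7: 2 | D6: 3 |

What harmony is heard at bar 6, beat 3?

Beat 3 of bar 6 is beat (6−1)×4 + 3 = 23 overall.
Running totals: Ebdim ends at 6, C#maj7 ends at 8, Fsus4 ends at 11, Cmaj7 ends at 13, G6 ends at 16, Gmaj7 ends at 21, Cadd9 ends at 22, Gm ends at 27.
Beat 23 falls within Gm.

Gm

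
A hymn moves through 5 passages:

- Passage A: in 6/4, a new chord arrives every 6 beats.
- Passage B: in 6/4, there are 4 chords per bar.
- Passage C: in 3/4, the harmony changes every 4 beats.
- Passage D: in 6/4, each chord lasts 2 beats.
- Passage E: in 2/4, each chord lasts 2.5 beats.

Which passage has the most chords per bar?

Passage B

A: 6/6 = 1 chord/bar.
B: 6/1.5 = 4 chords/bar.
C: 3/4 = 0.75 chords/bar.
D: 6/2 = 3 chords/bar.
E: 2/2.5 = 0.8 chords/bar.
Fastest is B at 4 chords/bar.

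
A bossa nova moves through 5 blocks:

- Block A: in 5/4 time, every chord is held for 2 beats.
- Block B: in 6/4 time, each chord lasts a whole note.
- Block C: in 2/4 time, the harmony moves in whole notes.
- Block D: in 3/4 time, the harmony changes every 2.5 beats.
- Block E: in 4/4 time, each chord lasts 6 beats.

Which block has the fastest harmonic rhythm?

A: 5 beats/bar ÷ 2 beats/chord = 2.5 chords/bar.
B: 6 beats/bar ÷ 4 beats/chord = 1.5 chords/bar.
C: 2 beats/bar ÷ 4 beats/chord = 0.5 chords/bar.
D: 3 beats/bar ÷ 2.5 beats/chord = 1.2 chords/bar.
E: 4 beats/bar ÷ 6 beats/chord = 2/3 chords/bar.
Fastest is A at 2.5 chords/bar.

Block A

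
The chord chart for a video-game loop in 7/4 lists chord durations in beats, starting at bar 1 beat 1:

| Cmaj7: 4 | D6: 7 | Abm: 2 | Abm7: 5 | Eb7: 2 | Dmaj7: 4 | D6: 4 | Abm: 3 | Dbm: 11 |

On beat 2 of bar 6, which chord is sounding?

Dbm

Beat 2 of bar 6 is beat (6−1)×7 + 2 = 37 overall.
Running totals: Cmaj7 ends at 4, D6 ends at 11, Abm ends at 13, Abm7 ends at 18, Eb7 ends at 20, Dmaj7 ends at 24, D6 ends at 28, Abm ends at 31, Dbm ends at 42.
Beat 37 falls within Dbm.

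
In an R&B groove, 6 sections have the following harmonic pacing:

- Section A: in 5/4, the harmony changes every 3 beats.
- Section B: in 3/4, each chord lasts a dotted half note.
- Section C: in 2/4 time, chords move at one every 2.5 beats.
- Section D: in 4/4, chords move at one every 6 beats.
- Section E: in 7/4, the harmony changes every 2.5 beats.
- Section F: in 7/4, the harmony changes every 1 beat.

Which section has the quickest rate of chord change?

A: each chord is 3 beats in 5/4, so 5/3 per bar.
B: each chord is 3 beats in 3/4, so 1 per bar.
C: each chord is 2.5 beats in 2/4, so 0.8 per bar.
D: each chord is 6 beats in 4/4, so 2/3 per bar.
E: each chord is 2.5 beats in 7/4, so 2.8 per bar.
F: each chord is 1 beat in 7/4, so 7 per bar.
Fastest is F at 7 chords/bar.

Section F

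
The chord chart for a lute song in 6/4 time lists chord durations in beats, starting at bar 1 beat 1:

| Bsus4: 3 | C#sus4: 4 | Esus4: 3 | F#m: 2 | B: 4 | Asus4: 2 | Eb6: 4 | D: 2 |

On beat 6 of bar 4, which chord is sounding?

Beat 6 of bar 4 is beat (4−1)×6 + 6 = 24 overall.
Running totals: Bsus4 ends at 3, C#sus4 ends at 7, Esus4 ends at 10, F#m ends at 12, B ends at 16, Asus4 ends at 18, Eb6 ends at 22, D ends at 24.
Beat 24 falls within D.

D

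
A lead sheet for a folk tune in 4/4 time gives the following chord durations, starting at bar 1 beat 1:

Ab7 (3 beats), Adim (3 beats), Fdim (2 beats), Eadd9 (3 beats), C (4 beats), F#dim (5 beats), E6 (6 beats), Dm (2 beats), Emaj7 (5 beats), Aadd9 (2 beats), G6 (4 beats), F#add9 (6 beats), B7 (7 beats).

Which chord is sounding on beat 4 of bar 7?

Dm

Beat 4 of bar 7 is beat (7−1)×4 + 4 = 28 overall.
Running totals: Ab7 ends at 3, Adim ends at 6, Fdim ends at 8, Eadd9 ends at 11, C ends at 15, F#dim ends at 20, E6 ends at 26, Dm ends at 28.
Beat 28 falls within Dm.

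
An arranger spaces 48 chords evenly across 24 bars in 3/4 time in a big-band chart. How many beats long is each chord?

1.5 beats

24 bars × 3 beats/bar = 72 beats total.
72 beats ÷ 48 chords = 1.5 beats per chord.
(That is a dotted quarter note.)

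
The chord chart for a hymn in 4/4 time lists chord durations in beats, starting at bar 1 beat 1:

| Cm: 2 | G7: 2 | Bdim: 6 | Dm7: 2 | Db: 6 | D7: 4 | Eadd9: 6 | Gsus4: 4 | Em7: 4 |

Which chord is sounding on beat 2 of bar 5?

Beat 2 of bar 5 is beat (5−1)×4 + 2 = 18 overall.
Running totals: Cm ends at 2, G7 ends at 4, Bdim ends at 10, Dm7 ends at 12, Db ends at 18.
Beat 18 falls within Db.

Db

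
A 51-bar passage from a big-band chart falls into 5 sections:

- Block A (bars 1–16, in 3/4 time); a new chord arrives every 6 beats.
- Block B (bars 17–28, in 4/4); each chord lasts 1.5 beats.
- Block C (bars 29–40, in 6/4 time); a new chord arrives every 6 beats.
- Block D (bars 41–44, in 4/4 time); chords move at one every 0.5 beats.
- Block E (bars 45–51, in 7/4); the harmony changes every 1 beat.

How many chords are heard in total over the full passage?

A has 48 beats and chords last 6 each, so 8 chords.
B has 48 beats and chords last 1.5 each, so 32 chords.
C has 72 beats and chords last 6 each, so 12 chords.
D has 16 beats and chords last 0.5 each, so 32 chords.
E has 49 beats and chords last 1 each, so 49 chords.
Total: 8 + 32 + 12 + 32 + 49 = 133.

133 chords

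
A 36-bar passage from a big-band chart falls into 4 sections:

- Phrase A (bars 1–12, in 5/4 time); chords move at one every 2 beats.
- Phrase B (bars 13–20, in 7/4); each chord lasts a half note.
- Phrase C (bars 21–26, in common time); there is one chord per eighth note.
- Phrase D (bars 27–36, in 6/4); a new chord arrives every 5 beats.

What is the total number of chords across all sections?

118 chords

A: 12·5 = 60 beats, 60/2 = 30 chords.
B: 8·7 = 56 beats, 56/2 = 28 chords.
C: 6·4 = 24 beats, 24/0.5 = 48 chords.
D: 10·6 = 60 beats, 60/5 = 12 chords.
Total: 30 + 28 + 48 + 12 = 118.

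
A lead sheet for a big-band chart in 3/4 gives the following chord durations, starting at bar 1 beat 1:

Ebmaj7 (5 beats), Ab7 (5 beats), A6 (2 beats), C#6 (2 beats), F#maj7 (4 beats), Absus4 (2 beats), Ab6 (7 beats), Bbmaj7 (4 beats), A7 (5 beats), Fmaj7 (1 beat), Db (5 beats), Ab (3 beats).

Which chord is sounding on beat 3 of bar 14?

Beat 3 of bar 14 is beat (14−1)×3 + 3 = 42 overall.
Running totals: Ebmaj7 ends at 5, Ab7 ends at 10, A6 ends at 12, C#6 ends at 14, F#maj7 ends at 18, Absus4 ends at 20, Ab6 ends at 27, Bbmaj7 ends at 31, A7 ends at 36, Fmaj7 ends at 37, Db ends at 42.
Beat 42 falls within Db.

Db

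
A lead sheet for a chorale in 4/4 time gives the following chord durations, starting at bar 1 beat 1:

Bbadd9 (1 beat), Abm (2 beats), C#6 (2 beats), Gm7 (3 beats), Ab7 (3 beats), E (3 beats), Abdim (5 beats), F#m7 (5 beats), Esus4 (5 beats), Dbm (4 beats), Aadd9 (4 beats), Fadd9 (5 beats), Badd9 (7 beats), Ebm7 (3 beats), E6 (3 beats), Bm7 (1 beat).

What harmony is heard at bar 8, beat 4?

Beat 4 of bar 8 is beat (8−1)×4 + 4 = 32 overall.
Running totals: Bbadd9 ends at 1, Abm ends at 3, C#6 ends at 5, Gm7 ends at 8, Ab7 ends at 11, E ends at 14, Abdim ends at 19, F#m7 ends at 24, Esus4 ends at 29, Dbm ends at 33.
Beat 32 falls within Dbm.

Dbm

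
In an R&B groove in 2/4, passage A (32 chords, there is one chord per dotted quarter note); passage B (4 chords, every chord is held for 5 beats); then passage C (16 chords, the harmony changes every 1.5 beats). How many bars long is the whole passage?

46 bars

A: 32 × 1.5 = 48 beats = 24 bars.
B: 4 × 5 = 20 beats = 10 bars.
C: 16 × 1.5 = 24 beats = 12 bars.
Total: 24 + 10 + 12 = 46 bars.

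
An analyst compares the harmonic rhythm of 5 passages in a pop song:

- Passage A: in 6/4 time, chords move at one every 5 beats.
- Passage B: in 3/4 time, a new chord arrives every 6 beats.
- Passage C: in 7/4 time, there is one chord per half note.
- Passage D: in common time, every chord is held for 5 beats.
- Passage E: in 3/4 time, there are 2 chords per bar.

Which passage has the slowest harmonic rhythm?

A: each chord is 5 beats in 6/4, so 1.2 per bar.
B: each chord is 6 beats in 3/4, so 0.5 per bar.
C: each chord is 2 beats in 7/4, so 3.5 per bar.
D: each chord is 5 beats in 4/4, so 0.8 per bar.
E: each chord is 1.5 beats in 3/4, so 2 per bar.
Slowest is B at 0.5 chords/bar.

Passage B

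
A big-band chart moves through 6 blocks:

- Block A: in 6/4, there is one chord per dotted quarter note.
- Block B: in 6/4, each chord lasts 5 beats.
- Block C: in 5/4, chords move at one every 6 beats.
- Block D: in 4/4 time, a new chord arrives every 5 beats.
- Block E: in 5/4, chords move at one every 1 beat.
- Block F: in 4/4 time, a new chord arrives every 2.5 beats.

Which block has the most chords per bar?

A: 6 beats/bar ÷ 1.5 beats/chord = 4 chords/bar.
B: 6 beats/bar ÷ 5 beats/chord = 1.2 chords/bar.
C: 5 beats/bar ÷ 6 beats/chord = 5/6 chords/bar.
D: 4 beats/bar ÷ 5 beats/chord = 0.8 chords/bar.
E: 5 beats/bar ÷ 1 beat/chord = 5 chords/bar.
F: 4 beats/bar ÷ 2.5 beats/chord = 1.6 chords/bar.
Fastest is E at 5 chords/bar.

Block E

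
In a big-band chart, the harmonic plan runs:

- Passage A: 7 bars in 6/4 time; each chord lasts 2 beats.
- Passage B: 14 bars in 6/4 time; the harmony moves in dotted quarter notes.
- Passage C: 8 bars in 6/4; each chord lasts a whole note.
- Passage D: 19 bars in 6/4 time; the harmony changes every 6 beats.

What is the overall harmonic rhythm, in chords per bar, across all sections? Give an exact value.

2.25 chords per bar

A: 7 bars of 6 beats is 42 beats; at 2 beats each that's 21 chords.
B: 14 bars of 6 beats is 84 beats; at 1.5 beats each that's 56 chords.
C: 8 bars of 6 beats is 48 beats; at 4 beats each that's 12 chords.
D: 19 bars of 6 beats is 114 beats; at 6 beats each that's 19 chords.
Overall: 108 chords over 48 bars → 108/48 = 2.25 chords per bar.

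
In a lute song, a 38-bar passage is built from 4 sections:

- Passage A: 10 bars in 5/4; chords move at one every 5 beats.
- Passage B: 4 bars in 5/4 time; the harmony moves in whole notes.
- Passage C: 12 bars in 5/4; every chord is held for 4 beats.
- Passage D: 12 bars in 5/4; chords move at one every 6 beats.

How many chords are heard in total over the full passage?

40 chords

A: 10·5 = 50 beats, 50/5 = 10 chords.
B: 4·5 = 20 beats, 20/4 = 5 chords.
C: 12·5 = 60 beats, 60/4 = 15 chords.
D: 12·5 = 60 beats, 60/6 = 10 chords.
Total: 10 + 5 + 15 + 10 = 40.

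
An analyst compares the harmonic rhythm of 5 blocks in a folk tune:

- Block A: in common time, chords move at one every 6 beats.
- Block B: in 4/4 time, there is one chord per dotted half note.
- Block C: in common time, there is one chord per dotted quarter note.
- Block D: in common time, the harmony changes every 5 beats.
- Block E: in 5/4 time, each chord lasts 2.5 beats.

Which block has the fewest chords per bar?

Block A

A: 4 beats/bar ÷ 6 beats/chord = 2/3 chords/bar.
B: 4 beats/bar ÷ 3 beats/chord = 4/3 chords/bar.
C: 4 beats/bar ÷ 1.5 beats/chord = 8/3 chords/bar.
D: 4 beats/bar ÷ 5 beats/chord = 0.8 chords/bar.
E: 5 beats/bar ÷ 2.5 beats/chord = 2 chords/bar.
Slowest is A at 2/3 chords/bar.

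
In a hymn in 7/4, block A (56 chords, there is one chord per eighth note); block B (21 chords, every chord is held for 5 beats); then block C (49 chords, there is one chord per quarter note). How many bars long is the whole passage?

26 bars

A: 56 × 0.5 = 28 beats = 4 bars.
B: 21 × 5 = 105 beats = 15 bars.
C: 49 × 1 = 49 beats = 7 bars.
Total: 4 + 15 + 7 = 26 bars.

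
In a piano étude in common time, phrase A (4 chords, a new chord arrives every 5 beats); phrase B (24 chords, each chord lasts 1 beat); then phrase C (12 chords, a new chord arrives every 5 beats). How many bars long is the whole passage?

A: 4 × 5 = 20 beats = 5 bars.
B: 24 × 1 = 24 beats = 6 bars.
C: 12 × 5 = 60 beats = 15 bars.
Total: 5 + 6 + 15 = 26 bars.

26 bars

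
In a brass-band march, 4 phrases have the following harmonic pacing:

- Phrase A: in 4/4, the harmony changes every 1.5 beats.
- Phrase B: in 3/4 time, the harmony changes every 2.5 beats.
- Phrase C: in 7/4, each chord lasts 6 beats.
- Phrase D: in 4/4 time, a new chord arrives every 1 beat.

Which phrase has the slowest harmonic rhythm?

Phrase C

A: 4 beats/bar ÷ 1.5 beats/chord = 8/3 chords/bar.
B: 3 beats/bar ÷ 2.5 beats/chord = 1.2 chords/bar.
C: 7 beats/bar ÷ 6 beats/chord = 7/6 chords/bar.
D: 4 beats/bar ÷ 1 beat/chord = 4 chords/bar.
Slowest is C at 7/6 chords/bar.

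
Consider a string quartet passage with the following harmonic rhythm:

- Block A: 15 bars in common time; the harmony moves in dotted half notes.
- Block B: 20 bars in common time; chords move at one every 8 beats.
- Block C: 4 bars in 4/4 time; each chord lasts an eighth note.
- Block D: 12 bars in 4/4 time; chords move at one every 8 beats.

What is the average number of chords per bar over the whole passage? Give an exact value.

4/3 chords per bar

A: 15 × 4 = 60 beats ÷ 3 = 20 chords.
B: 20 × 4 = 80 beats ÷ 8 = 10 chords.
C: 4 × 4 = 16 beats ÷ 0.5 = 32 chords.
D: 12 × 4 = 48 beats ÷ 8 = 6 chords.
Overall: 68 chords over 51 bars → 68/51 = 4/3 chords per bar.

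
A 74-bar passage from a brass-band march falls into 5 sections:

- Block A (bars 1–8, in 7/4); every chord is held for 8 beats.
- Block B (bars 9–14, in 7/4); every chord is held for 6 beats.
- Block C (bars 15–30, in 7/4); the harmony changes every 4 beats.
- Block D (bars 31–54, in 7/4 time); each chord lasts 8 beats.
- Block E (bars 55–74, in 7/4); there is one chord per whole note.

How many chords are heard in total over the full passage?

98 chords

A: 8·7 = 56 beats, 56/8 = 7 chords.
B: 6·7 = 42 beats, 42/6 = 7 chords.
C: 16·7 = 112 beats, 112/4 = 28 chords.
D: 24·7 = 168 beats, 168/8 = 21 chords.
E: 20·7 = 140 beats, 140/4 = 35 chords.
Total: 7 + 7 + 28 + 21 + 35 = 98.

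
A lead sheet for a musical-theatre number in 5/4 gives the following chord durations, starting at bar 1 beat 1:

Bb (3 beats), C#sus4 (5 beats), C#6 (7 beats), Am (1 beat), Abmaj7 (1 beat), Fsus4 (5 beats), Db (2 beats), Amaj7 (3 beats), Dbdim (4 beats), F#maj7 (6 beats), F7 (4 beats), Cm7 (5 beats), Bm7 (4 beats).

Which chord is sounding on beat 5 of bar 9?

Cm7

Beat 5 of bar 9 is beat (9−1)×5 + 5 = 45 overall.
Running totals: Bb ends at 3, C#sus4 ends at 8, C#6 ends at 15, Am ends at 16, Abmaj7 ends at 17, Fsus4 ends at 22, Db ends at 24, Amaj7 ends at 27, Dbdim ends at 31, F#maj7 ends at 37, F7 ends at 41, Cm7 ends at 46.
Beat 45 falls within Cm7.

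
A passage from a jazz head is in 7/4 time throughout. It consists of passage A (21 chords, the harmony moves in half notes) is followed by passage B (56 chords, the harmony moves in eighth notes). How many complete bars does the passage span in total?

10 bars

A: 21 × 2 = 42 beats = 6 bars.
B: 56 × 0.5 = 28 beats = 4 bars.
Total: 6 + 4 = 10 bars.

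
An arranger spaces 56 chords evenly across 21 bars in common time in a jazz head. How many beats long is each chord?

21 bars × 4 beats/bar = 84 beats total.
84 beats ÷ 56 chords = 1.5 beats per chord.
(That is a dotted quarter note.)

1.5 beats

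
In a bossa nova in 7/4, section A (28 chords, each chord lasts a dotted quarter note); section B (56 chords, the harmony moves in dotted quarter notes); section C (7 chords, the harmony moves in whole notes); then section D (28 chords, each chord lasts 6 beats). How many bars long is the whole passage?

46 bars

A: 28 × 1.5 = 42 beats = 6 bars.
B: 56 × 1.5 = 84 beats = 12 bars.
C: 7 × 4 = 28 beats = 4 bars.
D: 28 × 6 = 168 beats = 24 bars.
Total: 6 + 12 + 4 + 24 = 46 bars.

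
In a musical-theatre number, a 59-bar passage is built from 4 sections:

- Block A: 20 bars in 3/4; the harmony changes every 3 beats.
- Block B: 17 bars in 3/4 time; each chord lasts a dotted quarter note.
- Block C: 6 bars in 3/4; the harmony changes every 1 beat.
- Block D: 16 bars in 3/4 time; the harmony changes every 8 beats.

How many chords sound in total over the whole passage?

78 chords

A: 20 bars × 3 beats = 60 beats; 3 beats/chord → 20 chords.
B: 17 bars × 3 beats = 51 beats; 1.5 beats/chord → 34 chords.
C: 6 bars × 3 beats = 18 beats; 1 beat/chord → 18 chords.
D: 16 bars × 3 beats = 48 beats; 8 beats/chord → 6 chords.
Total: 20 + 34 + 18 + 6 = 78.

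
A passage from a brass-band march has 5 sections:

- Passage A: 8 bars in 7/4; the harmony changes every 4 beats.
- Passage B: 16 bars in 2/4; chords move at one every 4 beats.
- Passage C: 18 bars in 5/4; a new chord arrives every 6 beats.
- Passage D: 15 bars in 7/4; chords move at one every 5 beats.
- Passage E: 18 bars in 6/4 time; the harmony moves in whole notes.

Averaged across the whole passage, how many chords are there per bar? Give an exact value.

17/15 chords per bar

A: 8 × 7 = 56 beats ÷ 4 = 14 chords.
B: 16 × 2 = 32 beats ÷ 4 = 8 chords.
C: 18 × 5 = 90 beats ÷ 6 = 15 chords.
D: 15 × 7 = 105 beats ÷ 5 = 21 chords.
E: 18 × 6 = 108 beats ÷ 4 = 27 chords.
Overall: 85 chords over 75 bars → 85/75 = 17/15 chords per bar.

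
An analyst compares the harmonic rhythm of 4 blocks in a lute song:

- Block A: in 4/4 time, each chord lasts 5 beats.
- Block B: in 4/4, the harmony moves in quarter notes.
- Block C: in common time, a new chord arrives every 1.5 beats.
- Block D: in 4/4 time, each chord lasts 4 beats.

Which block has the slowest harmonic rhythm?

Block A

A: 4 beats/bar ÷ 5 beats/chord = 0.8 chords/bar.
B: 4 beats/bar ÷ 1 beat/chord = 4 chords/bar.
C: 4 beats/bar ÷ 1.5 beats/chord = 8/3 chords/bar.
D: 4 beats/bar ÷ 4 beats/chord = 1 chord/bar.
Slowest is A at 0.8 chords/bar.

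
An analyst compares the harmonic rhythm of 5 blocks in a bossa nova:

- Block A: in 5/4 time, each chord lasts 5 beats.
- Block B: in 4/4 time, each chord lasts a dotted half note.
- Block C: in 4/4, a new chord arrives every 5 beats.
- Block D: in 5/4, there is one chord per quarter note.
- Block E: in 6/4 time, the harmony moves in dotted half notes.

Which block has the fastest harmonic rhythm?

Block D

A: each chord is 5 beats in 5/4, so 1 per bar.
B: each chord is 3 beats in 4/4, so 4/3 per bar.
C: each chord is 5 beats in 4/4, so 0.8 per bar.
D: each chord is 1 beat in 5/4, so 5 per bar.
E: each chord is 3 beats in 6/4, so 2 per bar.
Fastest is D at 5 chords/bar.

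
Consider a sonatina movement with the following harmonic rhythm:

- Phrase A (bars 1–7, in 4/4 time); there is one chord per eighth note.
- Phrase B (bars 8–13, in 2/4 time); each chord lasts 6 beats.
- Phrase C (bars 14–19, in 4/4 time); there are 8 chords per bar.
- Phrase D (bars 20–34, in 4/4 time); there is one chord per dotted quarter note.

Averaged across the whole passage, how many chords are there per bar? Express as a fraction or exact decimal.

73/17 chords per bar

A: 7 × 4 = 28 beats ÷ 0.5 = 56 chords.
B: 6 × 2 = 12 beats ÷ 6 = 2 chords.
C: 6 × 4 = 24 beats ÷ 0.5 = 48 chords.
D: 15 × 4 = 60 beats ÷ 1.5 = 40 chords.
Overall: 146 chords over 34 bars → 146/34 = 73/17 chords per bar.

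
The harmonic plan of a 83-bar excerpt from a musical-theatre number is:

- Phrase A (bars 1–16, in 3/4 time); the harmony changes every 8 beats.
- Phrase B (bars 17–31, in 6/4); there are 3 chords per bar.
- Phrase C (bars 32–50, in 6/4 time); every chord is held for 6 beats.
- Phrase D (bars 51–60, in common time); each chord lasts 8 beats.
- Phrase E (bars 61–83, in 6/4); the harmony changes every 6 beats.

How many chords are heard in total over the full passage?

98 chords

A: 16 bars × 3 beats = 48 beats; 8 beats/chord → 6 chords.
B: 15 bars × 6 beats = 90 beats; 2 beats/chord → 45 chords.
C: 19 bars × 6 beats = 114 beats; 6 beats/chord → 19 chords.
D: 10 bars × 4 beats = 40 beats; 8 beats/chord → 5 chords.
E: 23 bars × 6 beats = 138 beats; 6 beats/chord → 23 chords.
Total: 6 + 45 + 19 + 5 + 23 = 98.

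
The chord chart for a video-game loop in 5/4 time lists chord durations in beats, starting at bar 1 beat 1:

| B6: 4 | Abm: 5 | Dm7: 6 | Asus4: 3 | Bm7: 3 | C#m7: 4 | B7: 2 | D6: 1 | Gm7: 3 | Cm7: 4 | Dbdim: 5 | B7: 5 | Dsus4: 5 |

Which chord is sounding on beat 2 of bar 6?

Beat 2 of bar 6 is beat (6−1)×5 + 2 = 27 overall.
Running totals: B6 ends at 4, Abm ends at 9, Dm7 ends at 15, Asus4 ends at 18, Bm7 ends at 21, C#m7 ends at 25, B7 ends at 27.
Beat 27 falls within B7.

B7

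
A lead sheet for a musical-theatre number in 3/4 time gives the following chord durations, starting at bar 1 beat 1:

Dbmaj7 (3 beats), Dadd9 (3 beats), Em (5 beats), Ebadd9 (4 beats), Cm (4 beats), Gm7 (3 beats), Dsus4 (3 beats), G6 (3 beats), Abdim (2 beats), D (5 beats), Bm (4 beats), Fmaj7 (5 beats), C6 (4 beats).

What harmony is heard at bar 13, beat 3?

Beat 3 of bar 13 is beat (13−1)×3 + 3 = 39 overall.
Running totals: Dbmaj7 ends at 3, Dadd9 ends at 6, Em ends at 11, Ebadd9 ends at 15, Cm ends at 19, Gm7 ends at 22, Dsus4 ends at 25, G6 ends at 28, Abdim ends at 30, D ends at 35, Bm ends at 39.
Beat 39 falls within Bm.

Bm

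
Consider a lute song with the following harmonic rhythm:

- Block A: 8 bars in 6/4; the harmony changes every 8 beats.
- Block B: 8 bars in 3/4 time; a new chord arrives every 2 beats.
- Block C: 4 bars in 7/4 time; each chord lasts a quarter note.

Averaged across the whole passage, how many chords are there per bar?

2.3 chords per bar

A: 8 × 6 = 48 beats ÷ 8 = 6 chords.
B: 8 × 3 = 24 beats ÷ 2 = 12 chords.
C: 4 × 7 = 28 beats ÷ 1 = 28 chords.
Overall: 46 chords over 20 bars → 46/20 = 2.3 chords per bar.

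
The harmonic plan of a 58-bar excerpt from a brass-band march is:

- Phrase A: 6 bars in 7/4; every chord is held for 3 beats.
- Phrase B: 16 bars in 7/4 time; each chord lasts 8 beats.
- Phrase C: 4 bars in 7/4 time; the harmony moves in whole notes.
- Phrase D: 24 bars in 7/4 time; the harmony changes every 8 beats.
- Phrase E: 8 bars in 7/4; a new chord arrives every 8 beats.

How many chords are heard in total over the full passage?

A has 42 beats and chords last 3 each, so 14 chords.
B has 112 beats and chords last 8 each, so 14 chords.
C has 28 beats and chords last 4 each, so 7 chords.
D has 168 beats and chords last 8 each, so 21 chords.
E has 56 beats and chords last 8 each, so 7 chords.
Total: 14 + 14 + 7 + 21 + 7 = 63.

63 chords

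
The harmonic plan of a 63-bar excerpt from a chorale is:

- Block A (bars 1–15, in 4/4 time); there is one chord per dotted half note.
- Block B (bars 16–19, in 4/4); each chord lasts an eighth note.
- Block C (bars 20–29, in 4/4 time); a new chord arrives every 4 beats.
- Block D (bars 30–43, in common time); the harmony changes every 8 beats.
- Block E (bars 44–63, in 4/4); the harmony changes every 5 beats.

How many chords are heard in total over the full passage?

85 chords

A: 15 bars × 4 beats = 60 beats; 3 beats/chord → 20 chords.
B: 4 bars × 4 beats = 16 beats; 0.5 beats/chord → 32 chords.
C: 10 bars × 4 beats = 40 beats; 4 beats/chord → 10 chords.
D: 14 bars × 4 beats = 56 beats; 8 beats/chord → 7 chords.
E: 20 bars × 4 beats = 80 beats; 5 beats/chord → 16 chords.
Total: 20 + 32 + 10 + 7 + 16 = 85.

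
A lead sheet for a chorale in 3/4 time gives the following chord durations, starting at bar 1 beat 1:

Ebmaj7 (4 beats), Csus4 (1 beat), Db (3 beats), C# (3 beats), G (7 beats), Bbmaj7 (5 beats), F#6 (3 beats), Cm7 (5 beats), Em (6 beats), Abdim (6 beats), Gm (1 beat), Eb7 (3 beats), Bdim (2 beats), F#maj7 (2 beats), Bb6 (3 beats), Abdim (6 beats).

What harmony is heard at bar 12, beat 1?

Beat 1 of bar 12 is beat (12−1)×3 + 1 = 34 overall.
Running totals: Ebmaj7 ends at 4, Csus4 ends at 5, Db ends at 8, C# ends at 11, G ends at 18, Bbmaj7 ends at 23, F#6 ends at 26, Cm7 ends at 31, Em ends at 37.
Beat 34 falls within Em.

Em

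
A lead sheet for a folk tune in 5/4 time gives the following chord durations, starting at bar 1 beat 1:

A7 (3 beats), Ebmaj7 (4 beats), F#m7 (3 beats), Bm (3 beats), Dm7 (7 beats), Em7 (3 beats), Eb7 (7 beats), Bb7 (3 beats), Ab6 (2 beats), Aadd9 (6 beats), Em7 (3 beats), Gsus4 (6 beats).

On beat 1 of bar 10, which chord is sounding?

Gsus4

Beat 1 of bar 10 is beat (10−1)×5 + 1 = 46 overall.
Running totals: A7 ends at 3, Ebmaj7 ends at 7, F#m7 ends at 10, Bm ends at 13, Dm7 ends at 20, Em7 ends at 23, Eb7 ends at 30, Bb7 ends at 33, Ab6 ends at 35, Aadd9 ends at 41, Em7 ends at 44, Gsus4 ends at 50.
Beat 46 falls within Gsus4.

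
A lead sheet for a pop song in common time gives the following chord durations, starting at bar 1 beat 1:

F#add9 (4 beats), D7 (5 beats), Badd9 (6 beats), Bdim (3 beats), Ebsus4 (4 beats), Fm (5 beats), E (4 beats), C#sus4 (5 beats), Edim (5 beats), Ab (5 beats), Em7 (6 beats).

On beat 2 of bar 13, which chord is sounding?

Em7

Beat 2 of bar 13 is beat (13−1)×4 + 2 = 50 overall.
Running totals: F#add9 ends at 4, D7 ends at 9, Badd9 ends at 15, Bdim ends at 18, Ebsus4 ends at 22, Fm ends at 27, E ends at 31, C#sus4 ends at 36, Edim ends at 41, Ab ends at 46, Em7 ends at 52.
Beat 50 falls within Em7.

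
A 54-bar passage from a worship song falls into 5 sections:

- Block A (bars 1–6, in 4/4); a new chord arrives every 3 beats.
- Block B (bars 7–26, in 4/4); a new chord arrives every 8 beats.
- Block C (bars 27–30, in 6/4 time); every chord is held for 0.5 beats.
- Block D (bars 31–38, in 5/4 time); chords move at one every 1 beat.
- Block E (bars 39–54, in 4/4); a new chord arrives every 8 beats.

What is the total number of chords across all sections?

114 chords

A: 6 bars × 4 beats = 24 beats; 3 beats/chord → 8 chords.
B: 20 bars × 4 beats = 80 beats; 8 beats/chord → 10 chords.
C: 4 bars × 6 beats = 24 beats; 0.5 beats/chord → 48 chords.
D: 8 bars × 5 beats = 40 beats; 1 beat/chord → 40 chords.
E: 16 bars × 4 beats = 64 beats; 8 beats/chord → 8 chords.
Total: 8 + 10 + 48 + 40 + 8 = 114.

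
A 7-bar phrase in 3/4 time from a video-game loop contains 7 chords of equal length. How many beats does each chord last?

7 bars × 3 beats/bar = 21 beats total.
21 beats ÷ 7 chords = 3 beats per chord.
(That is a dotted half note.)

3 beats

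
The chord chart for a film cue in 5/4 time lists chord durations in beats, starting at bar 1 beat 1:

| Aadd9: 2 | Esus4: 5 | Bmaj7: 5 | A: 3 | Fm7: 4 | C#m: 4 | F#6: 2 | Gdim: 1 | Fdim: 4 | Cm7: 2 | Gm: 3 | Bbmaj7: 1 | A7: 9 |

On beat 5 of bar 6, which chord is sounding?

Fdim

Beat 5 of bar 6 is beat (6−1)×5 + 5 = 30 overall.
Running totals: Aadd9 ends at 2, Esus4 ends at 7, Bmaj7 ends at 12, A ends at 15, Fm7 ends at 19, C#m ends at 23, F#6 ends at 25, Gdim ends at 26, Fdim ends at 30.
Beat 30 falls within Fdim.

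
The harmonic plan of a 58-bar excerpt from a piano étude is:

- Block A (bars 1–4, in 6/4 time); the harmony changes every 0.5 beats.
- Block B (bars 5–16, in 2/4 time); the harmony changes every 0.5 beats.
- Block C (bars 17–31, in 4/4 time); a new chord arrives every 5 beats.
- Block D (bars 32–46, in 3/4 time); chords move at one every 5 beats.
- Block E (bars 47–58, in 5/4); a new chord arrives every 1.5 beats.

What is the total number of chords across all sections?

A has 24 beats and chords last 0.5 each, so 48 chords.
B has 24 beats and chords last 0.5 each, so 48 chords.
C has 60 beats and chords last 5 each, so 12 chords.
D has 45 beats and chords last 5 each, so 9 chords.
E has 60 beats and chords last 1.5 each, so 40 chords.
Total: 48 + 48 + 12 + 9 + 40 = 157.

157 chords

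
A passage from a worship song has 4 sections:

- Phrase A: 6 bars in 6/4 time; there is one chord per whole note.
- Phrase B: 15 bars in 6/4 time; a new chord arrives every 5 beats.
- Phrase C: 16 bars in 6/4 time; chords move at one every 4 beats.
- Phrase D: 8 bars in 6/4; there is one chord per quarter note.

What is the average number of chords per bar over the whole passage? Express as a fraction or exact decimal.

2.2 chords per bar

A: 6 × 6 = 36 beats ÷ 4 = 9 chords.
B: 15 × 6 = 90 beats ÷ 5 = 18 chords.
C: 16 × 6 = 96 beats ÷ 4 = 24 chords.
D: 8 × 6 = 48 beats ÷ 1 = 48 chords.
Overall: 99 chords over 45 bars → 99/45 = 2.2 chords per bar.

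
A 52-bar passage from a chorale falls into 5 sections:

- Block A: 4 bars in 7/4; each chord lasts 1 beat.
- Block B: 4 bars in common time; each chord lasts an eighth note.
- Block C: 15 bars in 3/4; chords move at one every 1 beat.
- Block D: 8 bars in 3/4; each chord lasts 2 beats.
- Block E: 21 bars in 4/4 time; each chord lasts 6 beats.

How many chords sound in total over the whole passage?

131 chords

A has 28 beats and chords last 1 each, so 28 chords.
B has 16 beats and chords last 0.5 each, so 32 chords.
C has 45 beats and chords last 1 each, so 45 chords.
D has 24 beats and chords last 2 each, so 12 chords.
E has 84 beats and chords last 6 each, so 14 chords.
Total: 28 + 32 + 45 + 12 + 14 = 131.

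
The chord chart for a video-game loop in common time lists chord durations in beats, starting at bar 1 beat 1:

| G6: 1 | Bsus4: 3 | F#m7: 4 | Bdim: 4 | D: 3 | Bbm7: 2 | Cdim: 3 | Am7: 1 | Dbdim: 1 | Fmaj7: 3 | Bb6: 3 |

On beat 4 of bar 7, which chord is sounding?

Bb6

Beat 4 of bar 7 is beat (7−1)×4 + 4 = 28 overall.
Running totals: G6 ends at 1, Bsus4 ends at 4, F#m7 ends at 8, Bdim ends at 12, D ends at 15, Bbm7 ends at 17, Cdim ends at 20, Am7 ends at 21, Dbdim ends at 22, Fmaj7 ends at 25, Bb6 ends at 28.
Beat 28 falls within Bb6.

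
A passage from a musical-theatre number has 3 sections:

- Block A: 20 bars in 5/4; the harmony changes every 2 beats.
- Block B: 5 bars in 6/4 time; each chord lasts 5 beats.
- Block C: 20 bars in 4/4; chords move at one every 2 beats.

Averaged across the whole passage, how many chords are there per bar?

A: 20 × 5 = 100 beats ÷ 2 = 50 chords.
B: 5 × 6 = 30 beats ÷ 5 = 6 chords.
C: 20 × 4 = 80 beats ÷ 2 = 40 chords.
Overall: 96 chords over 45 bars → 96/45 = 32/15 chords per bar.

32/15 chords per bar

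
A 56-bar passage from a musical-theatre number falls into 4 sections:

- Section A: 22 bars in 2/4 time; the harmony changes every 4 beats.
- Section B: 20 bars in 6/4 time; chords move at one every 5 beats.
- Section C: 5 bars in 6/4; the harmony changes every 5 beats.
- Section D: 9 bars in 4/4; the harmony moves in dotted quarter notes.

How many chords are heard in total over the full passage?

A: 22·2 = 44 beats, 44/4 = 11 chords.
B: 20·6 = 120 beats, 120/5 = 24 chords.
C: 5·6 = 30 beats, 30/5 = 6 chords.
D: 9·4 = 36 beats, 36/1.5 = 24 chords.
Total: 11 + 24 + 6 + 24 = 65.

65 chords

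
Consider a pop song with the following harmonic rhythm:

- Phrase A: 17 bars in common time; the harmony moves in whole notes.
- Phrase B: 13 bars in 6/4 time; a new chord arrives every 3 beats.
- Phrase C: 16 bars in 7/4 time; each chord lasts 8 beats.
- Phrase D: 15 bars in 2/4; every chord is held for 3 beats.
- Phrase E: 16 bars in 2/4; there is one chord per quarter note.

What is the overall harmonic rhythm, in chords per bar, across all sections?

A: 17 × 4 = 68 beats ÷ 4 = 17 chords.
B: 13 × 6 = 78 beats ÷ 3 = 26 chords.
C: 16 × 7 = 112 beats ÷ 8 = 14 chords.
D: 15 × 2 = 30 beats ÷ 3 = 10 chords.
E: 16 × 2 = 32 beats ÷ 1 = 32 chords.
Overall: 99 chords over 77 bars → 99/77 = 9/7 chords per bar.

9/7 chords per bar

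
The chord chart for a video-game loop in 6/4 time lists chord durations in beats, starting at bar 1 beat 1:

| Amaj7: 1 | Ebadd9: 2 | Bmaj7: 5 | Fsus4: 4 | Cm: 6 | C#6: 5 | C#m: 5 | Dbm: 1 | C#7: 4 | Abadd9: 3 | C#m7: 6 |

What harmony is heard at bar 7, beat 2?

Beat 2 of bar 7 is beat (7−1)×6 + 2 = 38 overall.
Running totals: Amaj7 ends at 1, Ebadd9 ends at 3, Bmaj7 ends at 8, Fsus4 ends at 12, Cm ends at 18, C#6 ends at 23, C#m ends at 28, Dbm ends at 29, C#7 ends at 33, Abadd9 ends at 36, C#m7 ends at 42.
Beat 38 falls within C#m7.

C#m7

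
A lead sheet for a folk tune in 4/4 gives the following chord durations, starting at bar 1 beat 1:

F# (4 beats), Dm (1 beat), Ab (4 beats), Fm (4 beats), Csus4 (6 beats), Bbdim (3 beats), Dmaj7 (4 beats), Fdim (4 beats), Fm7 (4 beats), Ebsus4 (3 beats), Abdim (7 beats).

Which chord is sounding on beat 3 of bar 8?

Beat 3 of bar 8 is beat (8−1)×4 + 3 = 31 overall.
Running totals: F# ends at 4, Dm ends at 5, Ab ends at 9, Fm ends at 13, Csus4 ends at 19, Bbdim ends at 22, Dmaj7 ends at 26, Fdim ends at 30, Fm7 ends at 34.
Beat 31 falls within Fm7.

Fm7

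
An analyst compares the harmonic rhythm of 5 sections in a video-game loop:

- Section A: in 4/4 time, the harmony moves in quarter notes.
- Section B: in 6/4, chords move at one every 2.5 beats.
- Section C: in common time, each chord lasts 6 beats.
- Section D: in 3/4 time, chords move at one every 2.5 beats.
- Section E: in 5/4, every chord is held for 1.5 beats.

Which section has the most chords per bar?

Section A

A: 4/1 = 4 chords/bar.
B: 6/2.5 = 2.4 chords/bar.
C: 4/6 = 2/3 chords/bar.
D: 3/2.5 = 1.2 chords/bar.
E: 5/1.5 = 10/3 chords/bar.
Fastest is A at 4 chords/bar.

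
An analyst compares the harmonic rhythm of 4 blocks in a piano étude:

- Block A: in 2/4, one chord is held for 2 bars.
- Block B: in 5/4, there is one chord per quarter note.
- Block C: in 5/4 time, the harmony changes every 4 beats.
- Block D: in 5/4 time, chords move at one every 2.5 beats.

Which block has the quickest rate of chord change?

A: 2/4 = 0.5 chords/bar.
B: 5/1 = 5 chords/bar.
C: 5/4 = 1.25 chords/bar.
D: 5/2.5 = 2 chords/bar.
Fastest is B at 5 chords/bar.

Block B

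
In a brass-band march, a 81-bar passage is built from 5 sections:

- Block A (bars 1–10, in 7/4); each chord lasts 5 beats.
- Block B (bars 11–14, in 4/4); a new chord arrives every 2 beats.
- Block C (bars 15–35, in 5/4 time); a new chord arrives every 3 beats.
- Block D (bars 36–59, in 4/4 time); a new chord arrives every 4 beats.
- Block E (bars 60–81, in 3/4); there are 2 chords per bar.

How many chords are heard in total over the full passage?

A has 70 beats and chords last 5 each, so 14 chords.
B has 16 beats and chords last 2 each, so 8 chords.
C has 105 beats and chords last 3 each, so 35 chords.
D has 96 beats and chords last 4 each, so 24 chords.
E has 66 beats and chords last 1.5 each, so 44 chords.
Total: 14 + 8 + 35 + 24 + 44 = 125.

125 chords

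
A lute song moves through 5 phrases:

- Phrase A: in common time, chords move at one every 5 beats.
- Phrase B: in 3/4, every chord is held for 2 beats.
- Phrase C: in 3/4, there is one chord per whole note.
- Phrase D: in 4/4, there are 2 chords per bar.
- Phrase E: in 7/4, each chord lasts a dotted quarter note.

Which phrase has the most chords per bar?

Phrase E

A: 4 beats/bar ÷ 5 beats/chord = 0.8 chords/bar.
B: 3 beats/bar ÷ 2 beats/chord = 1.5 chords/bar.
C: 3 beats/bar ÷ 4 beats/chord = 0.75 chords/bar.
D: 4 beats/bar ÷ 2 beats/chord = 2 chords/bar.
E: 7 beats/bar ÷ 1.5 beats/chord = 14/3 chords/bar.
Fastest is E at 14/3 chords/bar.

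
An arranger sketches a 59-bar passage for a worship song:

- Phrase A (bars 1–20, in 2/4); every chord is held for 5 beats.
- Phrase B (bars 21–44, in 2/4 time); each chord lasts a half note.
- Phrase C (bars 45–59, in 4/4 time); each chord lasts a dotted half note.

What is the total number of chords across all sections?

52 chords

A: 20 bars × 2 beats = 40 beats; 5 beats/chord → 8 chords.
B: 24 bars × 2 beats = 48 beats; 2 beats/chord → 24 chords.
C: 15 bars × 4 beats = 60 beats; 3 beats/chord → 20 chords.
Total: 8 + 24 + 20 = 52.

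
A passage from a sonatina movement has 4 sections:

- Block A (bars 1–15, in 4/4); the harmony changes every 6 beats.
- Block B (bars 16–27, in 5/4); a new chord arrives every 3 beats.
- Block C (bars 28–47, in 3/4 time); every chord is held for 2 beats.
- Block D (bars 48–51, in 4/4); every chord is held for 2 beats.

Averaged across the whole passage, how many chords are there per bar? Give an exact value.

A: 15 bars of 4 beats is 60 beats; at 6 beats each that's 10 chords.
B: 12 bars of 5 beats is 60 beats; at 3 beats each that's 20 chords.
C: 20 bars of 3 beats is 60 beats; at 2 beats each that's 30 chords.
D: 4 bars of 4 beats is 16 beats; at 2 beats each that's 8 chords.
Overall: 68 chords over 51 bars → 68/51 = 4/3 chords per bar.

4/3 chords per bar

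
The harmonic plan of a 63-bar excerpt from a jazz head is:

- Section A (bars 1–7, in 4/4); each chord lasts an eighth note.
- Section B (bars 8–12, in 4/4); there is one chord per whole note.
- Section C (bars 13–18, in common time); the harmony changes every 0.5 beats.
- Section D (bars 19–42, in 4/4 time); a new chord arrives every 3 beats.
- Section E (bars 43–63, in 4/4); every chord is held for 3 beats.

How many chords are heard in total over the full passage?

A has 28 beats and chords last 0.5 each, so 56 chords.
B has 20 beats and chords last 4 each, so 5 chords.
C has 24 beats and chords last 0.5 each, so 48 chords.
D has 96 beats and chords last 3 each, so 32 chords.
E has 84 beats and chords last 3 each, so 28 chords.
Total: 56 + 5 + 48 + 32 + 28 = 169.

169 chords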